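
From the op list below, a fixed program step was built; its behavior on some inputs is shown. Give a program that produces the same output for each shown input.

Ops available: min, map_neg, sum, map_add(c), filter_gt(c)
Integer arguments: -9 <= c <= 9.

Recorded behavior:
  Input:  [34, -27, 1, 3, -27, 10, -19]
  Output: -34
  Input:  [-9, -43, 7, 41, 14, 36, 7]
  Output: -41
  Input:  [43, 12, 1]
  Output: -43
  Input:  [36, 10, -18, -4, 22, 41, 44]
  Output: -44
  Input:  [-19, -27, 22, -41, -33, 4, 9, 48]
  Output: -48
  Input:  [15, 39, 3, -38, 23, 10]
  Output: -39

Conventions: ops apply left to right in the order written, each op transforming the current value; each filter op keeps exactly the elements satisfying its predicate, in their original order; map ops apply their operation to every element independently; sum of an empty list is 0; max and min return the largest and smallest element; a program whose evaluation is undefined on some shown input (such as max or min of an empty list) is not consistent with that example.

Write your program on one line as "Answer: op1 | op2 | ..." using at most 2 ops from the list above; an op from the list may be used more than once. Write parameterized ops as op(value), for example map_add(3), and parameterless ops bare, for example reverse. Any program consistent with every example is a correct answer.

map_neg | min

Check, running the answer program on each example:
  [34, -27, 1, 3, -27, 10, -19] -> [-34, 27, -1, -3, 27, -10, 19] -> -34
  [-9, -43, 7, 41, 14, 36, 7] -> [9, 43, -7, -41, -14, -36, -7] -> -41
  [43, 12, 1] -> [-43, -12, -1] -> -43
  [36, 10, -18, -4, 22, 41, 44] -> [-36, -10, 18, 4, -22, -41, -44] -> -44
  [-19, -27, 22, -41, -33, 4, 9, 48] -> [19, 27, -22, 41, 33, -4, -9, -48] -> -48
  [15, 39, 3, -38, 23, 10] -> [-15, -39, -3, 38, -23, -10] -> -39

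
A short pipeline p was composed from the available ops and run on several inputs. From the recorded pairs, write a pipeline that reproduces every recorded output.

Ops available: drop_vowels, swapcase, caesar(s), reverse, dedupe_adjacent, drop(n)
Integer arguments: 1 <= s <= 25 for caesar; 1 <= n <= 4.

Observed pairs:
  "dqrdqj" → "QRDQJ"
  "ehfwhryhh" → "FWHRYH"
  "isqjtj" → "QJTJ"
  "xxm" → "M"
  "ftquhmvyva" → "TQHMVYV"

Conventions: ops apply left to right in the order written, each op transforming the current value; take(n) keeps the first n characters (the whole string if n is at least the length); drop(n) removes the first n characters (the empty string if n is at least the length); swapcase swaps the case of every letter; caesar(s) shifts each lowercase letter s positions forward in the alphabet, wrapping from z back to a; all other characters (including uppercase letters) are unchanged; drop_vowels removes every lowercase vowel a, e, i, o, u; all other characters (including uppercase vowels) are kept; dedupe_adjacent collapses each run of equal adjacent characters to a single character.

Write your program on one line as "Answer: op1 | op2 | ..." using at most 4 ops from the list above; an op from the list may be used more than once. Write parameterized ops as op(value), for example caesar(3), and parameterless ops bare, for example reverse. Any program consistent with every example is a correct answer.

dedupe_adjacent | drop_vowels | drop(1) | swapcase

Check, running the answer program on each example:
  "dqrdqj" -> "dqrdqj" -> "dqrdqj" -> "qrdqj" -> "QRDQJ"
  "ehfwhryhh" -> "ehfwhryh" -> "hfwhryh" -> "fwhryh" -> "FWHRYH"
  "isqjtj" -> "isqjtj" -> "sqjtj" -> "qjtj" -> "QJTJ"
  "xxm" -> "xm" -> "xm" -> "m" -> "M"
  "ftquhmvyva" -> "ftquhmvyva" -> "ftqhmvyv" -> "tqhmvyv" -> "TQHMVYV"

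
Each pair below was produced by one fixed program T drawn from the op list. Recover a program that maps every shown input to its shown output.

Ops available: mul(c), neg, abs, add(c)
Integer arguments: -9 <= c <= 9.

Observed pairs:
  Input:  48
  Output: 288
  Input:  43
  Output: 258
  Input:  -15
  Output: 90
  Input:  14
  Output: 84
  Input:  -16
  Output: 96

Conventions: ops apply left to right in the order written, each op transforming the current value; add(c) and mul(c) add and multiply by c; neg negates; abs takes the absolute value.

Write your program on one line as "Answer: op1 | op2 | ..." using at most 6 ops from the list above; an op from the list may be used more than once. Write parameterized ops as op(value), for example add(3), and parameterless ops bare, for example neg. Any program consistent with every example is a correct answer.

mul(-1) | mul(-2) | abs | mul(-3) | abs

Check, running the answer program on each example:
  48 -> -48 -> 96 -> 96 -> -288 -> 288
  43 -> -43 -> 86 -> 86 -> -258 -> 258
  -15 -> 15 -> -30 -> 30 -> -90 -> 90
  14 -> -14 -> 28 -> 28 -> -84 -> 84
  -16 -> 16 -> -32 -> 32 -> -96 -> 96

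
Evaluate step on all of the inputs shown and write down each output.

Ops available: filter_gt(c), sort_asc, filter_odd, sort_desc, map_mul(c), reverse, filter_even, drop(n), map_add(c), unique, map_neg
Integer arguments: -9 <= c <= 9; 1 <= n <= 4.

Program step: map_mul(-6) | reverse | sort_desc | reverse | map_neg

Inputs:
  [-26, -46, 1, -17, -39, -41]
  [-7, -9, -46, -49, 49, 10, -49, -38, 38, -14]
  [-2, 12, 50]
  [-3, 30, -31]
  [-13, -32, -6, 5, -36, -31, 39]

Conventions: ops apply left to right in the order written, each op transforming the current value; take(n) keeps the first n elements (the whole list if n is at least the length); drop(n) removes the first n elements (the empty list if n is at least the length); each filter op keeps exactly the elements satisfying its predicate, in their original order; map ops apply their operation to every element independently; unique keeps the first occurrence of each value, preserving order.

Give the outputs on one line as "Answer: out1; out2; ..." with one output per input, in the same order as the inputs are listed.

Execution, op by op:
  [-26, -46, 1, -17, -39, -41] -> [156, 276, -6, 102, 234, 246] -> [246, 234, 102, -6, 276, 156] -> [276, 246, 234, 156, 102, -6] -> [-6, 102, 156, 234, 246, 276] -> [6, -102, -156, -234, -246, -276]
  [-7, -9, -46, -49, 49, 10, -49, -38, 38, -14] -> [42, 54, 276, 294, -294, -60, 294, 228, -228, 84] -> [84, -228, 228, 294, -60, -294, 294, 276, 54, 42] -> [294, 294, 276, 228, 84, 54, 42, -60, -228, -294] -> [-294, -228, -60, 42, 54, 84, 228, 276, 294, 294] -> [294, 228, 60, -42, -54, -84, -228, -276, -294, -294]
  [-2, 12, 50] -> [12, -72, -300] -> [-300, -72, 12] -> [12, -72, -300] -> [-300, -72, 12] -> [300, 72, -12]
  [-3, 30, -31] -> [18, -180, 186] -> [186, -180, 18] -> [186, 18, -180] -> [-180, 18, 186] -> [180, -18, -186]
  [-13, -32, -6, 5, -36, -31, 39] -> [78, 192, 36, -30, 216, 186, -234] -> [-234, 186, 216, -30, 36, 192, 78] -> [216, 192, 186, 78, 36, -30, -234] -> [-234, -30, 36, 78, 186, 192, 216] -> [234, 30, -36, -78, -186, -192, -216]

[6, -102, -156, -234, -246, -276]; [294, 228, 60, -42, -54, -84, -228, -276, -294, -294]; [300, 72, -12]; [180, -18, -186]; [234, 30, -36, -78, -186, -192, -216]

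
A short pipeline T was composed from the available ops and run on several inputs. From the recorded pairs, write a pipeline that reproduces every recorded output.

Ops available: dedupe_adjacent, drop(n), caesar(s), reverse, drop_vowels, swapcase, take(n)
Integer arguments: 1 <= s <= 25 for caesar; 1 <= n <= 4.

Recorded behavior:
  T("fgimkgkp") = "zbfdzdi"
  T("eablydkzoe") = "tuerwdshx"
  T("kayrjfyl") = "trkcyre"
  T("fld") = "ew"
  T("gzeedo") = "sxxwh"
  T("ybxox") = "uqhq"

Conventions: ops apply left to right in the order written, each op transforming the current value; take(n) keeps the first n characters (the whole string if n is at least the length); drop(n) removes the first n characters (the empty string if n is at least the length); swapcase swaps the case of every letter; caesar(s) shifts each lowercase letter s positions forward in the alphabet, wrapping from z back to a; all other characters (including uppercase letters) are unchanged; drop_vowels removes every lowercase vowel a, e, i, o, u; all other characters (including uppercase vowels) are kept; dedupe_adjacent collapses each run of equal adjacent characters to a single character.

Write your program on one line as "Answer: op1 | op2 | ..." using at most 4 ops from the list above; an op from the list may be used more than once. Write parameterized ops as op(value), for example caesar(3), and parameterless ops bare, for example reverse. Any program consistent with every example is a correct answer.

drop(1) | caesar(15) | caesar(4)

Check, running the answer program on each example:
  "fgimkgkp" -> "gimkgkp" -> "vxbzvze" -> "zbfdzdi"
  "eablydkzoe" -> "ablydkzoe" -> "pqanszodt" -> "tuerwdshx"
  "kayrjfyl" -> "ayrjfyl" -> "pngyuna" -> "trkcyre"
  "fld" -> "ld" -> "as" -> "ew"
  "gzeedo" -> "zeedo" -> "ottsd" -> "sxxwh"
  "ybxox" -> "bxox" -> "qmdm" -> "uqhq"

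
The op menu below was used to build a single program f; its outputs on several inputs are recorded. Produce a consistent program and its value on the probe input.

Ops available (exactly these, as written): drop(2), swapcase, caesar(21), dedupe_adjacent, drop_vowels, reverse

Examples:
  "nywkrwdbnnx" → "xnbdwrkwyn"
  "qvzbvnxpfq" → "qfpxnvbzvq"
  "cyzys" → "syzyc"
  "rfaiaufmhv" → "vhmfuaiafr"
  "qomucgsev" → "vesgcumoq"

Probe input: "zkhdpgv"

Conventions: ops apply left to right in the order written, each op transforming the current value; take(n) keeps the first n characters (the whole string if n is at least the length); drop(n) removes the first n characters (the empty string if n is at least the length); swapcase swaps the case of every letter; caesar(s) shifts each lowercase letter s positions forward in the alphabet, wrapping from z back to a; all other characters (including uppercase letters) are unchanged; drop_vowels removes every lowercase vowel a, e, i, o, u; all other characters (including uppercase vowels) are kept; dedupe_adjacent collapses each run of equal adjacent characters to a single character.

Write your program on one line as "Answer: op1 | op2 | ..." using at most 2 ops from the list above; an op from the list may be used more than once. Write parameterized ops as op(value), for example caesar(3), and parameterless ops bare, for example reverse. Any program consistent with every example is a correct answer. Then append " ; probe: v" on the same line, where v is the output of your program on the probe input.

dedupe_adjacent | reverse ; probe: "vgpdhkz"

Check, running the answer program on each example:
  "nywkrwdbnnx" -> "nywkrwdbnx" -> "xnbdwrkwyn"
  "qvzbvnxpfq" -> "qvzbvnxpfq" -> "qfpxnvbzvq"
  "cyzys" -> "cyzys" -> "syzyc"
  "rfaiaufmhv" -> "rfaiaufmhv" -> "vhmfuaiafr"
  "qomucgsev" -> "qomucgsev" -> "vesgcumoq"
  probe: "zkhdpgv" -> "zkhdpgv" -> "vgpdhkz"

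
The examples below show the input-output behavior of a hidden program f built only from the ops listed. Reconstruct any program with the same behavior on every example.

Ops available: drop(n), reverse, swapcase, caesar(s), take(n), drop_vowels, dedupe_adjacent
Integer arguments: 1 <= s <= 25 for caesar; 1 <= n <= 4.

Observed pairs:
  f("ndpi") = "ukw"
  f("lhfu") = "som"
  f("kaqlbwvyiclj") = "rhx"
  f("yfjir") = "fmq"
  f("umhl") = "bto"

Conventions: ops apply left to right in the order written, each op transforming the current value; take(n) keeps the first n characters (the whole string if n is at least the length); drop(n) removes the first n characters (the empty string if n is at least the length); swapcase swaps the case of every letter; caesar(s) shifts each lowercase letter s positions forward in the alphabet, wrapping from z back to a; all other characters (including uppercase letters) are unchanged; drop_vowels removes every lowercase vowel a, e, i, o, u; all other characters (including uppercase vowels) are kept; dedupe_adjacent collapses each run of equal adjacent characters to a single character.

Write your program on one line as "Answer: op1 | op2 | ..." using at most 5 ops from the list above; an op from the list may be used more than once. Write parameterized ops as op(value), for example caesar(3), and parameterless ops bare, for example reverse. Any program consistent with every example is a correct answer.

take(3) | caesar(25) | caesar(17) | caesar(17)

Check, running the answer program on each example:
  "ndpi" -> "ndp" -> "mco" -> "dtf" -> "ukw"
  "lhfu" -> "lhf" -> "kge" -> "bxv" -> "som"
  "kaqlbwvyiclj" -> "kaq" -> "jzp" -> "aqg" -> "rhx"
  "yfjir" -> "yfj" -> "xei" -> "ovz" -> "fmq"
  "umhl" -> "umh" -> "tlg" -> "kcx" -> "bto"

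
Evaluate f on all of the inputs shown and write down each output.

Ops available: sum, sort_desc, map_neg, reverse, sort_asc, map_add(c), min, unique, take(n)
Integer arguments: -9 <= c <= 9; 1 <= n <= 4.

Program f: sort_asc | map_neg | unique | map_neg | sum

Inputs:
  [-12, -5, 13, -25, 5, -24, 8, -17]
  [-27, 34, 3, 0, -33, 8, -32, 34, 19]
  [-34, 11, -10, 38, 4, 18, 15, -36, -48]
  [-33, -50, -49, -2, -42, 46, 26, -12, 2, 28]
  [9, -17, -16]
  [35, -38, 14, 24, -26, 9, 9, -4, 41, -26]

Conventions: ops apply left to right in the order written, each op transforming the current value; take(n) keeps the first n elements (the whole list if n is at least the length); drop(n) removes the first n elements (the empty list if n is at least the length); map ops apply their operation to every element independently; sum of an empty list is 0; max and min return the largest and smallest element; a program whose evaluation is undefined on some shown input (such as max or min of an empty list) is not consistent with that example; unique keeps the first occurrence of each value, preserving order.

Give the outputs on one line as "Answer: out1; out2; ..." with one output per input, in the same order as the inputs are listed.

Execution, op by op:
  [-12, -5, 13, -25, 5, -24, 8, -17] -> [-25, -24, -17, -12, -5, 5, 8, 13] -> [25, 24, 17, 12, 5, -5, -8, -13] -> [25, 24, 17, 12, 5, -5, -8, -13] -> [-25, -24, -17, -12, -5, 5, 8, 13] -> -57
  [-27, 34, 3, 0, -33, 8, -32, 34, 19] -> [-33, -32, -27, 0, 3, 8, 19, 34, 34] -> [33, 32, 27, 0, -3, -8, -19, -34, -34] -> [33, 32, 27, 0, -3, -8, -19, -34] -> [-33, -32, -27, 0, 3, 8, 19, 34] -> -28
  [-34, 11, -10, 38, 4, 18, 15, -36, -48] -> [-48, -36, -34, -10, 4, 11, 15, 18, 38] -> [48, 36, 34, 10, -4, -11, -15, -18, -38] -> [48, 36, 34, 10, -4, -11, -15, -18, -38] -> [-48, -36, -34, -10, 4, 11, 15, 18, 38] -> -42
  [-33, -50, -49, -2, -42, 46, 26, -12, 2, 28] -> [-50, -49, -42, -33, -12, -2, 2, 26, 28, 46] -> [50, 49, 42, 33, 12, 2, -2, -26, -28, -46] -> [50, 49, 42, 33, 12, 2, -2, -26, -28, -46] -> [-50, -49, -42, -33, -12, -2, 2, 26, 28, 46] -> -86
  [9, -17, -16] -> [-17, -16, 9] -> [17, 16, -9] -> [17, 16, -9] -> [-17, -16, 9] -> -24
  [35, -38, 14, 24, -26, 9, 9, -4, 41, -26] -> [-38, -26, -26, -4, 9, 9, 14, 24, 35, 41] -> [38, 26, 26, 4, -9, -9, -14, -24, -35, -41] -> [38, 26, 4, -9, -14, -24, -35, -41] -> [-38, -26, -4, 9, 14, 24, 35, 41] -> 55

-57; -28; -42; -86; -24; 55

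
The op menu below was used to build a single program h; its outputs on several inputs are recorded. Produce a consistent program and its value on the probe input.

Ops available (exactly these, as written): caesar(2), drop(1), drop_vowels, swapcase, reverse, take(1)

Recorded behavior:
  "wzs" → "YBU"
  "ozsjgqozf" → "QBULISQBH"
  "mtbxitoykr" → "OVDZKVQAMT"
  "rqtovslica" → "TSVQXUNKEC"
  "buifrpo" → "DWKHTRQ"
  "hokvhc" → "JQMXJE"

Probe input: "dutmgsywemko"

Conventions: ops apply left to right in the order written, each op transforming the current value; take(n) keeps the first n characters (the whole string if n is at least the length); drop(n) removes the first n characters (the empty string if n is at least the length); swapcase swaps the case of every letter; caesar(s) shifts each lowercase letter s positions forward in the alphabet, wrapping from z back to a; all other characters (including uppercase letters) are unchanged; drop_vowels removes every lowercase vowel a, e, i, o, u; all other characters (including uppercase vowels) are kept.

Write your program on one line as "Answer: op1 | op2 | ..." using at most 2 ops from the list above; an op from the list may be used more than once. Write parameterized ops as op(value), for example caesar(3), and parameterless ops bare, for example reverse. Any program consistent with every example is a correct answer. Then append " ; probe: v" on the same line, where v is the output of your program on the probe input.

caesar(2) | swapcase ; probe: "FWVOIUAYGOMQ"

Check, running the answer program on each example:
  "wzs" -> "ybu" -> "YBU"
  "ozsjgqozf" -> "qbulisqbh" -> "QBULISQBH"
  "mtbxitoykr" -> "ovdzkvqamt" -> "OVDZKVQAMT"
  "rqtovslica" -> "tsvqxunkec" -> "TSVQXUNKEC"
  "buifrpo" -> "dwkhtrq" -> "DWKHTRQ"
  "hokvhc" -> "jqmxje" -> "JQMXJE"
  probe: "dutmgsywemko" -> "fwvoiuaygomq" -> "FWVOIUAYGOMQ"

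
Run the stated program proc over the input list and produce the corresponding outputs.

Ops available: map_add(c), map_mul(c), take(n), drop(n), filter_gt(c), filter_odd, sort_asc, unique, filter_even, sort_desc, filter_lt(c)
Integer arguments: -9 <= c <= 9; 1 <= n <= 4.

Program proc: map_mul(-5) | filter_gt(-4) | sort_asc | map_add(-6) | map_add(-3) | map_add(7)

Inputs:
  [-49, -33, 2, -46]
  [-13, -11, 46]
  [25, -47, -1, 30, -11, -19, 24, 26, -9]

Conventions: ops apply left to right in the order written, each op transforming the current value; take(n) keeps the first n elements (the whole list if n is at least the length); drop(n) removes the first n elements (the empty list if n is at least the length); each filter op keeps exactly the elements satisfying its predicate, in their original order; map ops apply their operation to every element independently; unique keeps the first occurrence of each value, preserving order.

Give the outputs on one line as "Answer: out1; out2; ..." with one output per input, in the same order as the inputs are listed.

Execution, op by op:
  [-49, -33, 2, -46] -> [245, 165, -10, 230] -> [245, 165, 230] -> [165, 230, 245] -> [159, 224, 239] -> [156, 221, 236] -> [163, 228, 243]
  [-13, -11, 46] -> [65, 55, -230] -> [65, 55] -> [55, 65] -> [49, 59] -> [46, 56] -> [53, 63]
  [25, -47, -1, 30, -11, -19, 24, 26, -9] -> [-125, 235, 5, -150, 55, 95, -120, -130, 45] -> [235, 5, 55, 95, 45] -> [5, 45, 55, 95, 235] -> [-1, 39, 49, 89, 229] -> [-4, 36, 46, 86, 226] -> [3, 43, 53, 93, 233]

[163, 228, 243]; [53, 63]; [3, 43, 53, 93, 233]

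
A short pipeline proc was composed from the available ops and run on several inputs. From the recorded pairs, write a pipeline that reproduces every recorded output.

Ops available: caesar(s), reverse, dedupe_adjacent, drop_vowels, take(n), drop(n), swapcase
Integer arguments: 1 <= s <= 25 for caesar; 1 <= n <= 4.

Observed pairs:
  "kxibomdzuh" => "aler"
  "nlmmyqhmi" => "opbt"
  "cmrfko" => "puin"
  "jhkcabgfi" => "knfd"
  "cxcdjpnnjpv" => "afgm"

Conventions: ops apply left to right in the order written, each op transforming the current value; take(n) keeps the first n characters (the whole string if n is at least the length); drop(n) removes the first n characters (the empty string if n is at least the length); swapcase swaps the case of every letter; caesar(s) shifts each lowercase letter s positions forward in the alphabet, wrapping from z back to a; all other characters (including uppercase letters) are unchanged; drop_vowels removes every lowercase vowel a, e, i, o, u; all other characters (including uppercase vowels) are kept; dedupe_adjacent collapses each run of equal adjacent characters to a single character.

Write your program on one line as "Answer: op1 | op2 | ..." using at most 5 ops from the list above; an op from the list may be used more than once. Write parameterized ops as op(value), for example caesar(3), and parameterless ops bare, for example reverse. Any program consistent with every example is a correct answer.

dedupe_adjacent | drop(1) | caesar(3) | take(4)

Check, running the answer program on each example:
  "kxibomdzuh" -> "kxibomdzuh" -> "xibomdzuh" -> "alerpgcxk" -> "aler"
  "nlmmyqhmi" -> "nlmyqhmi" -> "lmyqhmi" -> "opbtkpl" -> "opbt"
  "cmrfko" -> "cmrfko" -> "mrfko" -> "puinr" -> "puin"
  "jhkcabgfi" -> "jhkcabgfi" -> "hkcabgfi" -> "knfdejil" -> "knfd"
  "cxcdjpnnjpv" -> "cxcdjpnjpv" -> "xcdjpnjpv" -> "afgmsqmsy" -> "afgm"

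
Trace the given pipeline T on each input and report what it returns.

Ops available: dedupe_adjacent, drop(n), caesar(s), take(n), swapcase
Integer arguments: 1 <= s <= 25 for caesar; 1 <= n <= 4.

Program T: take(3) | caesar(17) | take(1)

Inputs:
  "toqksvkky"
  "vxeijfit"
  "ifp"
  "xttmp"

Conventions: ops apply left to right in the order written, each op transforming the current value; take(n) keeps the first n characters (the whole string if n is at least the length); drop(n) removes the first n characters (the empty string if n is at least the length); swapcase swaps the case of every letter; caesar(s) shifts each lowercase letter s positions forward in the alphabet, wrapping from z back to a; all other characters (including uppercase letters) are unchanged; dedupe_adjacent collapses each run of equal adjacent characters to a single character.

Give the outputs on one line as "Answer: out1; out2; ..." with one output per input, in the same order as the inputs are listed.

Execution, op by op:
  "toqksvkky" -> "toq" -> "kfh" -> "k"
  "vxeijfit" -> "vxe" -> "mov" -> "m"
  "ifp" -> "ifp" -> "zwg" -> "z"
  "xttmp" -> "xtt" -> "okk" -> "o"

"k"; "m"; "z"; "o"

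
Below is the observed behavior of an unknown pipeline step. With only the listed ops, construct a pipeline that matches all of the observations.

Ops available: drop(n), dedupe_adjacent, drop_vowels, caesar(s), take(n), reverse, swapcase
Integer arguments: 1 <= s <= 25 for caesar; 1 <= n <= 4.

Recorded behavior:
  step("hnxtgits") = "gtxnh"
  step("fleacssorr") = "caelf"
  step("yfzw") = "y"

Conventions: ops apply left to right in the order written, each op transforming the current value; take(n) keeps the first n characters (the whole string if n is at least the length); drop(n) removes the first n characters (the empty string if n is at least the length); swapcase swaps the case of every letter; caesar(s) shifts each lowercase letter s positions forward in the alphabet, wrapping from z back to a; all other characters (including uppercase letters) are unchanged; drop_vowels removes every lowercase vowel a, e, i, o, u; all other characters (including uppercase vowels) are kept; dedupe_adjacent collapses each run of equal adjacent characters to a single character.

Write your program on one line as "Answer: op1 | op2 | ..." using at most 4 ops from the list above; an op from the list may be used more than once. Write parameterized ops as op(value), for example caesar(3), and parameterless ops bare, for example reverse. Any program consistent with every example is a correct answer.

dedupe_adjacent | reverse | drop(3)

Check, running the answer program on each example:
  "hnxtgits" -> "hnxtgits" -> "stigtxnh" -> "gtxnh"
  "fleacssorr" -> "fleacsor" -> "roscaelf" -> "caelf"
  "yfzw" -> "yfzw" -> "wzfy" -> "y"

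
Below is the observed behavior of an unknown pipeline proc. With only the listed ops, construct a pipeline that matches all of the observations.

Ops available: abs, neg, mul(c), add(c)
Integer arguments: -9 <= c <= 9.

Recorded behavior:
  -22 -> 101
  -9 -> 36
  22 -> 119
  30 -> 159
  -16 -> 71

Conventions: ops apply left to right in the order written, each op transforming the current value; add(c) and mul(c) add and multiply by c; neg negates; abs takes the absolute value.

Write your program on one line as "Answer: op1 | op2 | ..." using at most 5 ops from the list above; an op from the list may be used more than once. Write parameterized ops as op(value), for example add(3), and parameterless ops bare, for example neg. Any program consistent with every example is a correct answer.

mul(-5) | add(-9) | mul(-1) | abs

Check, running the answer program on each example:
  -22 -> 110 -> 101 -> -101 -> 101
  -9 -> 45 -> 36 -> -36 -> 36
  22 -> -110 -> -119 -> 119 -> 119
  30 -> -150 -> -159 -> 159 -> 159
  -16 -> 80 -> 71 -> -71 -> 71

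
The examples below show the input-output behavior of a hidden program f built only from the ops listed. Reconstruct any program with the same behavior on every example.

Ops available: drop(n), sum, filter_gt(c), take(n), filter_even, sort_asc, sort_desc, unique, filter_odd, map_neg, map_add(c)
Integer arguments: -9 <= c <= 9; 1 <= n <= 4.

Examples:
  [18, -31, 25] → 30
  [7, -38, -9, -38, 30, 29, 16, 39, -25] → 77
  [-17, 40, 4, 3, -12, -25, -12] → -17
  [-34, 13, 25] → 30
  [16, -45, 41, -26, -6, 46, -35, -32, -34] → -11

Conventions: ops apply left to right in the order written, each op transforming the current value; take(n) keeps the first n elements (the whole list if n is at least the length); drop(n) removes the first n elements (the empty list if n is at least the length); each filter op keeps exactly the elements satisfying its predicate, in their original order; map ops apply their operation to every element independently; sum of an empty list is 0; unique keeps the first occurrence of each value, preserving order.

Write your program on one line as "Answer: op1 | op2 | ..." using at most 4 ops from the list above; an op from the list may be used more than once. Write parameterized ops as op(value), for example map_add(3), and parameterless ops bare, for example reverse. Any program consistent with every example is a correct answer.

drop(2) | sort_desc | map_add(5) | sum

Check, running the answer program on each example:
  [18, -31, 25] -> [25] -> [25] -> [30] -> 30
  [7, -38, -9, -38, 30, 29, 16, 39, -25] -> [-9, -38, 30, 29, 16, 39, -25] -> [39, 30, 29, 16, -9, -25, -38] -> [44, 35, 34, 21, -4, -20, -33] -> 77
  [-17, 40, 4, 3, -12, -25, -12] -> [4, 3, -12, -25, -12] -> [4, 3, -12, -12, -25] -> [9, 8, -7, -7, -20] -> -17
  [-34, 13, 25] -> [25] -> [25] -> [30] -> 30
  [16, -45, 41, -26, -6, 46, -35, -32, -34] -> [41, -26, -6, 46, -35, -32, -34] -> [46, 41, -6, -26, -32, -34, -35] -> [51, 46, -1, -21, -27, -29, -30] -> -11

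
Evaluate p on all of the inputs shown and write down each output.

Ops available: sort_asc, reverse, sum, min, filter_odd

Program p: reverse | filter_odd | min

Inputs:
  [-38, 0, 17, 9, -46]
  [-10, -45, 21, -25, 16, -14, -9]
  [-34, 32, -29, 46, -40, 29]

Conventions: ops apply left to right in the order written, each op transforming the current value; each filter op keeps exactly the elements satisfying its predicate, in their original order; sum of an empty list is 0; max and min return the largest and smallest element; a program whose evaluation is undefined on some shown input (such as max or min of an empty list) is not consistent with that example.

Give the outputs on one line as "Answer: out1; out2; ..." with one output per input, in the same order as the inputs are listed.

9; -45; -29

Execution, op by op:
  [-38, 0, 17, 9, -46] -> [-46, 9, 17, 0, -38] -> [9, 17] -> 9
  [-10, -45, 21, -25, 16, -14, -9] -> [-9, -14, 16, -25, 21, -45, -10] -> [-9, -25, 21, -45] -> -45
  [-34, 32, -29, 46, -40, 29] -> [29, -40, 46, -29, 32, -34] -> [29, -29] -> -29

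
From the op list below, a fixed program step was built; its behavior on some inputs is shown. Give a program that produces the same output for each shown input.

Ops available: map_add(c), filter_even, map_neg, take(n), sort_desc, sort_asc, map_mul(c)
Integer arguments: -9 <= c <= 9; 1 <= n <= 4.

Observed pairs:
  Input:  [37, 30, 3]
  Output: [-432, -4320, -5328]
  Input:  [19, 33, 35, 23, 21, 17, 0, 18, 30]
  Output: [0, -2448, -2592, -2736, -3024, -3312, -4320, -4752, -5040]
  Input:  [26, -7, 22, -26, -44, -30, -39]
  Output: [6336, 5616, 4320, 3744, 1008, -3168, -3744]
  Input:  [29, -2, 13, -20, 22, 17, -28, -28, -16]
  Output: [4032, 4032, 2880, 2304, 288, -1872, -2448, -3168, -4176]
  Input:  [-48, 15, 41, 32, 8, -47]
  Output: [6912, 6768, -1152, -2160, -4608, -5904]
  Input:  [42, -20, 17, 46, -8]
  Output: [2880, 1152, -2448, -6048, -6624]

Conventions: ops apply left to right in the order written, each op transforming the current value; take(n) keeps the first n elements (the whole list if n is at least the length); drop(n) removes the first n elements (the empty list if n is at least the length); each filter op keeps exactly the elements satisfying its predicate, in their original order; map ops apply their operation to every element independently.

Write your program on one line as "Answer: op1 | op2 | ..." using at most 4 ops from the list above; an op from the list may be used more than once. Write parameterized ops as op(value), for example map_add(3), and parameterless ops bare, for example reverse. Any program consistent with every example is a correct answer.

map_mul(3) | sort_asc | map_mul(8) | map_mul(-6)

Check, running the answer program on each example:
  [37, 30, 3] -> [111, 90, 9] -> [9, 90, 111] -> [72, 720, 888] -> [-432, -4320, -5328]
  [19, 33, 35, 23, 21, 17, 0, 18, 30] -> [57, 99, 105, 69, 63, 51, 0, 54, 90] -> [0, 51, 54, 57, 63, 69, 90, 99, 105] -> [0, 408, 432, 456, 504, 552, 720, 792, 840] -> [0, -2448, -2592, -2736, -3024, -3312, -4320, -4752, -5040]
  [26, -7, 22, -26, -44, -30, -39] -> [78, -21, 66, -78, -132, -90, -117] -> [-132, -117, -90, -78, -21, 66, 78] -> [-1056, -936, -720, -624, -168, 528, 624] -> [6336, 5616, 4320, 3744, 1008, -3168, -3744]
  [29, -2, 13, -20, 22, 17, -28, -28, -16] -> [87, -6, 39, -60, 66, 51, -84, -84, -48] -> [-84, -84, -60, -48, -6, 39, 51, 66, 87] -> [-672, -672, -480, -384, -48, 312, 408, 528, 696] -> [4032, 4032, 2880, 2304, 288, -1872, -2448, -3168, -4176]
  [-48, 15, 41, 32, 8, -47] -> [-144, 45, 123, 96, 24, -141] -> [-144, -141, 24, 45, 96, 123] -> [-1152, -1128, 192, 360, 768, 984] -> [6912, 6768, -1152, -2160, -4608, -5904]
  [42, -20, 17, 46, -8] -> [126, -60, 51, 138, -24] -> [-60, -24, 51, 126, 138] -> [-480, -192, 408, 1008, 1104] -> [2880, 1152, -2448, -6048, -6624]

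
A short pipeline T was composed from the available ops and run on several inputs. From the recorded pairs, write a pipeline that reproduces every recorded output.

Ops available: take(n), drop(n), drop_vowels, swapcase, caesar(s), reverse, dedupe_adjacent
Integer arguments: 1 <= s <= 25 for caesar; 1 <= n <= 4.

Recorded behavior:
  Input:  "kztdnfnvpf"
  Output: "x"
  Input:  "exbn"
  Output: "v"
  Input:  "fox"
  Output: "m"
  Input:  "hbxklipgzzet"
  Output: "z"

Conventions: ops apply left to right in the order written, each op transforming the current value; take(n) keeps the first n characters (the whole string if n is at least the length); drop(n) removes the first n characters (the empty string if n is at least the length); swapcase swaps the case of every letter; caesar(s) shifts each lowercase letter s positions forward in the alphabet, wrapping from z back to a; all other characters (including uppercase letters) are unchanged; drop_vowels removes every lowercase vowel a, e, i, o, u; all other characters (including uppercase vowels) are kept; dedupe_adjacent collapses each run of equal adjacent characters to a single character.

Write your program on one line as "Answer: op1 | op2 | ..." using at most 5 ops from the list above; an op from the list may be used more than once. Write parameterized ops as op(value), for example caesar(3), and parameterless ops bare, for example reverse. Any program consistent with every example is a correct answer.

drop(1) | take(3) | take(1) | caesar(24)

Check, running the answer program on each example:
  "kztdnfnvpf" -> "ztdnfnvpf" -> "ztd" -> "z" -> "x"
  "exbn" -> "xbn" -> "xbn" -> "x" -> "v"
  "fox" -> "ox" -> "ox" -> "o" -> "m"
  "hbxklipgzzet" -> "bxklipgzzet" -> "bxk" -> "b" -> "z"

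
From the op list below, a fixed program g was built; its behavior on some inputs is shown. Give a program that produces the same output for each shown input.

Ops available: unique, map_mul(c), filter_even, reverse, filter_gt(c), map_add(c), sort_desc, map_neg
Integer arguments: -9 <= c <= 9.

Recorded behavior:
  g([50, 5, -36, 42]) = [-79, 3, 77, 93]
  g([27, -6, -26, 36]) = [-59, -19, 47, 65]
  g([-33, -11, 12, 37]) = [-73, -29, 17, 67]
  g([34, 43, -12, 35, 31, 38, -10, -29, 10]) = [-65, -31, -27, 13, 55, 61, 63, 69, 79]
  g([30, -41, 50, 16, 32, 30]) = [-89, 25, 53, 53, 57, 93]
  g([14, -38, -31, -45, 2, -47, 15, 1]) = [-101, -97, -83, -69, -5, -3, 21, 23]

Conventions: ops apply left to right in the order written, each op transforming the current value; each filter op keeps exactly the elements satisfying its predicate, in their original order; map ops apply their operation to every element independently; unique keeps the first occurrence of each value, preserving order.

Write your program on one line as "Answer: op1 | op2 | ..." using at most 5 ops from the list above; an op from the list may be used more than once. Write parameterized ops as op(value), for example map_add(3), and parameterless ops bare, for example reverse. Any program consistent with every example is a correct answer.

reverse | sort_desc | map_mul(2) | reverse | map_add(-7)

Check, running the answer program on each example:
  [50, 5, -36, 42] -> [42, -36, 5, 50] -> [50, 42, 5, -36] -> [100, 84, 10, -72] -> [-72, 10, 84, 100] -> [-79, 3, 77, 93]
  [27, -6, -26, 36] -> [36, -26, -6, 27] -> [36, 27, -6, -26] -> [72, 54, -12, -52] -> [-52, -12, 54, 72] -> [-59, -19, 47, 65]
  [-33, -11, 12, 37] -> [37, 12, -11, -33] -> [37, 12, -11, -33] -> [74, 24, -22, -66] -> [-66, -22, 24, 74] -> [-73, -29, 17, 67]
  [34, 43, -12, 35, 31, 38, -10, -29, 10] -> [10, -29, -10, 38, 31, 35, -12, 43, 34] -> [43, 38, 35, 34, 31, 10, -10, -12, -29] -> [86, 76, 70, 68, 62, 20, -20, -24, -58] -> [-58, -24, -20, 20, 62, 68, 70, 76, 86] -> [-65, -31, -27, 13, 55, 61, 63, 69, 79]
  [30, -41, 50, 16, 32, 30] -> [30, 32, 16, 50, -41, 30] -> [50, 32, 30, 30, 16, -41] -> [100, 64, 60, 60, 32, -82] -> [-82, 32, 60, 60, 64, 100] -> [-89, 25, 53, 53, 57, 93]
  [14, -38, -31, -45, 2, -47, 15, 1] -> [1, 15, -47, 2, -45, -31, -38, 14] -> [15, 14, 2, 1, -31, -38, -45, -47] -> [30, 28, 4, 2, -62, -76, -90, -94] -> [-94, -90, -76, -62, 2, 4, 28, 30] -> [-101, -97, -83, -69, -5, -3, 21, 23]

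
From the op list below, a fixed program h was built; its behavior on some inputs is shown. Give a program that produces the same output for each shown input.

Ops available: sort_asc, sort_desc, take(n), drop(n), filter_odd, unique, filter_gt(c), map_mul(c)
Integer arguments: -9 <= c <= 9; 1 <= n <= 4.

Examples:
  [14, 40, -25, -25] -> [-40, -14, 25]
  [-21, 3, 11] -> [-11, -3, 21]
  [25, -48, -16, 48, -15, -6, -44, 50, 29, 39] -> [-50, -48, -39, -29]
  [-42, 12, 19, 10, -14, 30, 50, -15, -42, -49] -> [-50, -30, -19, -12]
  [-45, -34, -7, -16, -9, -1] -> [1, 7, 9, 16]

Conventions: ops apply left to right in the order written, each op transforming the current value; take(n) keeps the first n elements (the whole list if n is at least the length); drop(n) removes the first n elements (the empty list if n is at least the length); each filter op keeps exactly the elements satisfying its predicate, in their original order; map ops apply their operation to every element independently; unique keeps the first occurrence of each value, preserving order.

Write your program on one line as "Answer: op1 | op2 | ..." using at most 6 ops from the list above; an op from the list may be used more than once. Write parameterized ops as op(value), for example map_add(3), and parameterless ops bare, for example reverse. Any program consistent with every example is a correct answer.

sort_asc | sort_desc | take(4) | unique | map_mul(-1)

Check, running the answer program on each example:
  [14, 40, -25, -25] -> [-25, -25, 14, 40] -> [40, 14, -25, -25] -> [40, 14, -25, -25] -> [40, 14, -25] -> [-40, -14, 25]
  [-21, 3, 11] -> [-21, 3, 11] -> [11, 3, -21] -> [11, 3, -21] -> [11, 3, -21] -> [-11, -3, 21]
  [25, -48, -16, 48, -15, -6, -44, 50, 29, 39] -> [-48, -44, -16, -15, -6, 25, 29, 39, 48, 50] -> [50, 48, 39, 29, 25, -6, -15, -16, -44, -48] -> [50, 48, 39, 29] -> [50, 48, 39, 29] -> [-50, -48, -39, -29]
  [-42, 12, 19, 10, -14, 30, 50, -15, -42, -49] -> [-49, -42, -42, -15, -14, 10, 12, 19, 30, 50] -> [50, 30, 19, 12, 10, -14, -15, -42, -42, -49] -> [50, 30, 19, 12] -> [50, 30, 19, 12] -> [-50, -30, -19, -12]
  [-45, -34, -7, -16, -9, -1] -> [-45, -34, -16, -9, -7, -1] -> [-1, -7, -9, -16, -34, -45] -> [-1, -7, -9, -16] -> [-1, -7, -9, -16] -> [1, 7, 9, 16]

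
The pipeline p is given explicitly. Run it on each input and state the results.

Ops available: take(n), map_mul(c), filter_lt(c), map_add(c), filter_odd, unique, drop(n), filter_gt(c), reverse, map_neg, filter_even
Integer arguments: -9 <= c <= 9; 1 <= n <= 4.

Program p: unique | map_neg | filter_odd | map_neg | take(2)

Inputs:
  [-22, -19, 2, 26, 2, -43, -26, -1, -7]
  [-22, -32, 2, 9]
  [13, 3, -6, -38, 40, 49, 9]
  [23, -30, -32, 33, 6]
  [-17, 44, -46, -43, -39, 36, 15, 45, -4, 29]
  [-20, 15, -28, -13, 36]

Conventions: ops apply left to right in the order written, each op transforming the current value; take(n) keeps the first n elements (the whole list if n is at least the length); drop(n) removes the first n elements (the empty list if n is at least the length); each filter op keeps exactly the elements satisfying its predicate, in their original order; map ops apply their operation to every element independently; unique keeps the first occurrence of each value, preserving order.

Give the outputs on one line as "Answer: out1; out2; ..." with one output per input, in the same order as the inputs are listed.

Execution, op by op:
  [-22, -19, 2, 26, 2, -43, -26, -1, -7] -> [-22, -19, 2, 26, -43, -26, -1, -7] -> [22, 19, -2, -26, 43, 26, 1, 7] -> [19, 43, 1, 7] -> [-19, -43, -1, -7] -> [-19, -43]
  [-22, -32, 2, 9] -> [-22, -32, 2, 9] -> [22, 32, -2, -9] -> [-9] -> [9] -> [9]
  [13, 3, -6, -38, 40, 49, 9] -> [13, 3, -6, -38, 40, 49, 9] -> [-13, -3, 6, 38, -40, -49, -9] -> [-13, -3, -49, -9] -> [13, 3, 49, 9] -> [13, 3]
  [23, -30, -32, 33, 6] -> [23, -30, -32, 33, 6] -> [-23, 30, 32, -33, -6] -> [-23, -33] -> [23, 33] -> [23, 33]
  [-17, 44, -46, -43, -39, 36, 15, 45, -4, 29] -> [-17, 44, -46, -43, -39, 36, 15, 45, -4, 29] -> [17, -44, 46, 43, 39, -36, -15, -45, 4, -29] -> [17, 43, 39, -15, -45, -29] -> [-17, -43, -39, 15, 45, 29] -> [-17, -43]
  [-20, 15, -28, -13, 36] -> [-20, 15, -28, -13, 36] -> [20, -15, 28, 13, -36] -> [-15, 13] -> [15, -13] -> [15, -13]

[-19, -43]; [9]; [13, 3]; [23, 33]; [-17, -43]; [15, -13]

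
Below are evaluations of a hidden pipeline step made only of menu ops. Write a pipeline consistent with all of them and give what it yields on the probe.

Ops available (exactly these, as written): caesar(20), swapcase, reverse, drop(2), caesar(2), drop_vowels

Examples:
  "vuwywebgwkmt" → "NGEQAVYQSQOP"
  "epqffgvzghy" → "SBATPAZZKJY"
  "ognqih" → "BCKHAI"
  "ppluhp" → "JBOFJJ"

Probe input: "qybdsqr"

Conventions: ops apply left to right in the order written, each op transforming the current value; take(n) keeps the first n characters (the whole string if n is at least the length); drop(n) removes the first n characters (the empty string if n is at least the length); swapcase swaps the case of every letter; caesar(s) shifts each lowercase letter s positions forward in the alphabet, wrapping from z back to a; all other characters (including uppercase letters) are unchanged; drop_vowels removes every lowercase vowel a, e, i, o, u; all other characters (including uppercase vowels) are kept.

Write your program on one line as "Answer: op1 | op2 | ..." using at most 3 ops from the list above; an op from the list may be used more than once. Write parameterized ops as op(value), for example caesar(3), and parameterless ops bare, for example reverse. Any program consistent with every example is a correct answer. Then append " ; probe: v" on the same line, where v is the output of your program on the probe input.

caesar(20) | swapcase | reverse ; probe: "LKMXVSK"

Check, running the answer program on each example:
  "vuwywebgwkmt" -> "poqsqyvaqegn" -> "POQSQYVAQEGN" -> "NGEQAVYQSQOP"
  "epqffgvzghy" -> "yjkzzaptabs" -> "YJKZZAPTABS" -> "SBATPAZZKJY"
  "ognqih" -> "iahkcb" -> "IAHKCB" -> "BCKHAI"
  "ppluhp" -> "jjfobj" -> "JJFOBJ" -> "JBOFJJ"
  probe: "qybdsqr" -> "ksvxmkl" -> "KSVXMKL" -> "LKMXVSK"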